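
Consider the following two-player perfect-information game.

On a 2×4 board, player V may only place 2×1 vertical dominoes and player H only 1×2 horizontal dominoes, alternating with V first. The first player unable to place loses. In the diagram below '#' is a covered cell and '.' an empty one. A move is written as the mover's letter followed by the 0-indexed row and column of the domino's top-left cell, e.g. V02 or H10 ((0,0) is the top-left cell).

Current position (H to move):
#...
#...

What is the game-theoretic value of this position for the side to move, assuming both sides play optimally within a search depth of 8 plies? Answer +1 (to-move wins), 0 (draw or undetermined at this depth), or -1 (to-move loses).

value(#.../#..., H) = +1

[#.../#...] H move#1: H01:+1/###./#...*, H02:+1/#.##/#..., H11:+1/#.../###., H12:+1/#.../#.##
[###./#...] V move#2: V03:-1/####/#..#*
[####/#..#] H move#3: H11:+1/####/####*
[####/####] end (terminal -1, V#4); searched #.../#... to 8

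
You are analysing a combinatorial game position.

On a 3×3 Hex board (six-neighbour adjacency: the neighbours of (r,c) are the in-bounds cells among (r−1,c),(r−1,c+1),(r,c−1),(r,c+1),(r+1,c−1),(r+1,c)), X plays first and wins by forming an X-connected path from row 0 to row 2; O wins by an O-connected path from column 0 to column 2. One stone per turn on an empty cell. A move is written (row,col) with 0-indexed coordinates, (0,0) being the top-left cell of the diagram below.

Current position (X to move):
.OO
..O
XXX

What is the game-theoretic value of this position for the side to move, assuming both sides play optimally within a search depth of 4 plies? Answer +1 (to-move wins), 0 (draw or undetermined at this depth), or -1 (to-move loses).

value(.OO/..O/XXX, X) = -1

[.OO/..O/XXX] X move#1: (0,0):-1/XOO/..O/XXX*, (1,0):-1/.OO/X.O/XXX, (1,1):-1/.OO/.XO/XXX
[XOO/..O/XXX] O move#2: (1,0):+1/XOO/O.O/XXX*, (1,1):-1/XOO/.OO/XXX
[XOO/O.O/XXX] end (terminal -1, X#3); searched .OO/..O/XXX to 4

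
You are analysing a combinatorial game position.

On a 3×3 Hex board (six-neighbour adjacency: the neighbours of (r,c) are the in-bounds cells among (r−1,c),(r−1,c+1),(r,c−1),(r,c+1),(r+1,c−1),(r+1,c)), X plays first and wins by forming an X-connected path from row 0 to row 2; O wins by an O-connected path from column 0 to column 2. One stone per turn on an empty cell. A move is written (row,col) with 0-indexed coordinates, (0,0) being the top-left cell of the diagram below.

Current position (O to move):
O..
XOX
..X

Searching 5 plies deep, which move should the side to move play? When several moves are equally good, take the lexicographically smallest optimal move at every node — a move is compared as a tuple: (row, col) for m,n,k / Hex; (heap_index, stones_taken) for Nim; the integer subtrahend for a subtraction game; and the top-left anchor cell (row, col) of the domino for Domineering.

[O../XOX/..X] O move#1: (0,1):-1/OO./XOX/..X, (0,2):+1/O.O/XOX/..X*, (2,0):-1/O../XOX/O.X, (2,1):-1/O../XOX/.OX
[O.O/XOX/..X] X move#2: (0,1):-1/OXO/XOX/..X*, (2,0):-1/O.O/XOX/X.X, (2,1):-1/O.O/XOX/.XX
[OXO/XOX/..X] O move#3: (2,0):+1/OXO/XOX/O.X*, (2,1):-1/OXO/XOX/.OX
[OXO/XOX/O.X] end (terminal -1, X#4); searched O../XOX/..X to 5

O's best at [O../XOX/..X]: (0,2)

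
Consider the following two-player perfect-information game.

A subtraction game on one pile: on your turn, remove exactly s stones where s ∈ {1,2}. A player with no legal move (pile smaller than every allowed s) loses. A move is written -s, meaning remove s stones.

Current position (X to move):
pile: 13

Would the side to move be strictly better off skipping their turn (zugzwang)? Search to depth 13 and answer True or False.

zugzwang(13, X) = False

p1 X@[13]: -1[12]+1* -2[11]-1
p2 O@[12]: -1[11]-1* -2[10]-1
p3 X@[11]: -1[10]-1 -2[9]+1*
p4 O@[9]: -1[8]-1* -2[7]-1
p5 X@[8]: -1[7]-1 -2[6]+1*
p6 O@[6]: -1[5]-1* -2[4]-1
p7 X@[5]: -1[4]-1 -2[3]+1*
p8 O@[3]: -1[2]-1* -2[1]-1
p9 X@[2]: -1[1]-1 -2[0]+1*
p10 O@[0] terminal -1; root [13] d13
if X skipped the turn, O would face:
~ p1 O@[13]: -1[12]+1* -2[11]-1
~ p2 X@[12]: -1[11]-1* -2[10]-1
~ p3 O@[11]: -1[10]-1 -2[9]+1*
~ p4 X@[9]: -1[8]-1* -2[7]-1
~ p5 O@[8]: -1[7]-1 -2[6]+1*
~ p6 X@[6]: -1[5]-1* -2[4]-1
~ p7 O@[5]: -1[4]-1 -2[3]+1*
~ p8 X@[3]: -1[2]-1* -2[1]-1
~ p9 O@[2]: -1[1]-1 -2[0]+1*
~ p10 X@[0] terminal -1; root [13] d13
compare (X): move=+1 vs pass=-1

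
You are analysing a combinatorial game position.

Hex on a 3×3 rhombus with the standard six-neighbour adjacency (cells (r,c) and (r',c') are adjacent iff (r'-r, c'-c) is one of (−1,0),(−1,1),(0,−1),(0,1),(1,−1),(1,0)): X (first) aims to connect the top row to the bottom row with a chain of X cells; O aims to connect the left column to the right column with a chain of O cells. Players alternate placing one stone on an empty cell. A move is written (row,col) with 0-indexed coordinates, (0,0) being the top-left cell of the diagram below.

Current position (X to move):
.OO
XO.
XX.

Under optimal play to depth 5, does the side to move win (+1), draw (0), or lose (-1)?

p1 X@[.OO/XO./XX.]: (0,0)[XOO/XO./XX.]+1* (1,2)[.OO/XOX/XX.]-1 (2,2)[.OO/XO./XXX]-1
p2 O@[XOO/XO./XX.] terminal -1; root [.OO/XO./XX.] d5

value(.OO/XO./XX., X) = +1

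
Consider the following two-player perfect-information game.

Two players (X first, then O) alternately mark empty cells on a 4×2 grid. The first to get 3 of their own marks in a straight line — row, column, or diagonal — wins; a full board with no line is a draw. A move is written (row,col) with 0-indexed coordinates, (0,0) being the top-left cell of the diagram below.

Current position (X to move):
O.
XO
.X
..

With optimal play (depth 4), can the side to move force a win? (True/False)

ply 1, X at O./XO/.X/.. | (0,1)=+0→OX/XO/.X/..*; (2,0)=+0→O./XO/XX/..; (3,0)=+0→O./XO/.X/X.; (3,1)=+0→O./XO/.X/.X
ply 2, O at OX/XO/.X/.. | (2,0)=+0→OX/XO/OX/..*; (3,0)=+0→OX/XO/.X/O.; (3,1)=+0→OX/XO/.X/.O
ply 3, X at OX/XO/OX/.. | (3,0)=+0→OX/XO/OX/X.*; (3,1)=+0→OX/XO/OX/.X
ply 4, O at OX/XO/OX/X. | (3,1)=+0→OX/XO/OX/XO*
ply 5: OX/XO/OX/XO is terminal +0 (X); from O./XO/.X/.. depth 4

X winning at [O./XO/.X/..]: False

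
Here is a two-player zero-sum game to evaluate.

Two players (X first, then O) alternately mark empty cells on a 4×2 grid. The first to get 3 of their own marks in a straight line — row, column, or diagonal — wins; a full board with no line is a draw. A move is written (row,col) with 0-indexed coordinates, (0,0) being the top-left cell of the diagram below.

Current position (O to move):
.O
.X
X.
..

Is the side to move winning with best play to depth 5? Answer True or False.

[.O/.X/X./..] O move#1: (0,0):+0/OO/.X/X./..*, (1,0):+0/.O/OX/X./.., (2,1):-1/.O/.X/XO/.., (3,0):+0/.O/.X/X./O., (3,1):-1/.O/.X/X./.O
[OO/.X/X./..] X move#2: (1,0):+0/OO/XX/X./..*, (2,1):+0/OO/.X/XX/.., (3,0):+0/OO/.X/X./X., (3,1):+0/OO/.X/X./.X
[OO/XX/X./..] O move#3: (2,1):-1/OO/XX/XO/.., (3,0):+0/OO/XX/X./O.*, (3,1):-1/OO/XX/X./.O
[OO/XX/X./O.] X move#4: (2,1):+0/OO/XX/XX/O.*, (3,1):+0/OO/XX/X./OX
[OO/XX/XX/O.] O move#5: (3,1):+0/OO/XX/XX/OO*
[OO/XX/XX/OO] end (terminal +0, X#6); searched .O/.X/X./.. to 5

O winning at [.O/.X/X./..]: False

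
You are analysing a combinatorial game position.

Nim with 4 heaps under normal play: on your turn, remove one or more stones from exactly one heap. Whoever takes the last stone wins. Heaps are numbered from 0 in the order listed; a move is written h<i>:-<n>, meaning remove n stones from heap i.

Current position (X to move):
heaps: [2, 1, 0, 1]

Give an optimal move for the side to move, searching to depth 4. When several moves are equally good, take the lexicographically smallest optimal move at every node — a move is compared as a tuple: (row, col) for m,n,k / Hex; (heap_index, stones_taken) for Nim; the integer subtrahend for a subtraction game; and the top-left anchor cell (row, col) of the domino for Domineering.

X's best at [(2,1,0,1)]: h0:-2

ply 1, X at (2,1,0,1) | h0:-1=-1→(1,1,0,1); h0:-2=+1→(0,1,0,1)*; h1:-1=-1→(2,0,0,1); h3:-1=-1→(2,1,0,0)
ply 2, O at (0,1,0,1) | h1:-1=-1→(0,0,0,1)*; h3:-1=-1→(0,1,0,0)
ply 3, X at (0,0,0,1) | h3:-1=+1→(0,0,0,0)*
ply 4: (0,0,0,0) is terminal -1 (O); from (2,1,0,1) depth 4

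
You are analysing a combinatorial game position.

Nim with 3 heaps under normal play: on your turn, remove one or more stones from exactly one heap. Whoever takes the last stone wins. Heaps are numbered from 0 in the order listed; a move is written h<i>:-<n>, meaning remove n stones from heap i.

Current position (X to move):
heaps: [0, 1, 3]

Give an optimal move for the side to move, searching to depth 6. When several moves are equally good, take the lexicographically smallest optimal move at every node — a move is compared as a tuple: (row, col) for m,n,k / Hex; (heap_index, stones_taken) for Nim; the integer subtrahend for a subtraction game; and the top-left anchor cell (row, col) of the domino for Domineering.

ply 1, X at (0,1,3) | h1:-1=-1→(0,0,3); h2:-1=-1→(0,1,2); h2:-2=+1→(0,1,1)*; h2:-3=-1→(0,1,0)
ply 2, O at (0,1,1) | h1:-1=-1→(0,0,1)*; h2:-1=-1→(0,1,0)
ply 3, X at (0,0,1) | h2:-1=+1→(0,0,0)*
ply 4: (0,0,0) is terminal -1 (O); from (0,1,3) depth 6

X's best at [(0,1,3)]: h2:-2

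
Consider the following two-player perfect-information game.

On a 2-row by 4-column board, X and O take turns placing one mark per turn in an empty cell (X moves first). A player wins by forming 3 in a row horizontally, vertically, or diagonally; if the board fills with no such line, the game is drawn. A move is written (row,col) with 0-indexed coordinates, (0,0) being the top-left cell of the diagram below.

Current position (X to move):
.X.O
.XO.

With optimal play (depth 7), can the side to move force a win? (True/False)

p1 X@[.X.O/.XO.]: (0,0)[XX.O/.XO.]+0* (0,2)[.XXO/.XO.]+0 (1,0)[.X.O/XXO.]+0 (1,3)[.X.O/.XOX]+0
p2 O@[XX.O/.XO.]: (0,2)[XXOO/.XO.]+0* (1,0)[XX.O/OXO.]-1 (1,3)[XX.O/.XOO]-1
p3 X@[XXOO/.XO.]: (1,0)[XXOO/XXO.]+0* (1,3)[XXOO/.XOX]+0
p4 O@[XXOO/XXO.]: (1,3)[XXOO/XXOO]+0*
p5 X@[XXOO/XXOO] terminal +0; root [.X.O/.XO.] d7

X winning at [.X.O/.XO.]: False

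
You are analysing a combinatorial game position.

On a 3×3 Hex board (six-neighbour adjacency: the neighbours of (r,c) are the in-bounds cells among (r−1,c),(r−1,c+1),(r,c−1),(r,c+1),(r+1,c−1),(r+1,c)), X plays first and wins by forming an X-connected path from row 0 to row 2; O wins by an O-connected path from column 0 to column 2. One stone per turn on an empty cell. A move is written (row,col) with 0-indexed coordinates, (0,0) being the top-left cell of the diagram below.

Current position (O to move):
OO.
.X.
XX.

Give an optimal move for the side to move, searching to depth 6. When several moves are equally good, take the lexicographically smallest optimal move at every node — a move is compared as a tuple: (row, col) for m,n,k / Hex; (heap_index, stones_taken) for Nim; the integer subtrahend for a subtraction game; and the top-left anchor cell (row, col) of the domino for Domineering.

p1 O@[OO./.X./XX.]: (0,2)[OOO/.X./XX.]+1* (1,0)[OO./OX./XX.]-1 (1,2)[OO./.XO/XX.]-1 (2,2)[OO./.X./XXO]-1
p2 X@[OOO/.X./XX.] terminal -1; root [OO./.X./XX.] d6

O's best at [OO./.X./XX.]: (0,2)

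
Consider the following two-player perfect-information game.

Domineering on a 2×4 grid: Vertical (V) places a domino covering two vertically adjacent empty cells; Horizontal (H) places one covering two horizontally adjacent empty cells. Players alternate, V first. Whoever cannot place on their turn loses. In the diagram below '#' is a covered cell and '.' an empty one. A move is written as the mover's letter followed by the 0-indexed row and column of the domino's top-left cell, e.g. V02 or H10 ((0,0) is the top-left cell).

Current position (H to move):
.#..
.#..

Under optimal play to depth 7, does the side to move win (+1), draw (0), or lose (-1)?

ply 1, H at .#../.#.. | H02=+1→.###/.#..*; H12=+1→.#../.###
ply 2, V at .###/.#.. | V00=-1→####/##..*
ply 3, H at ####/##.. | H12=+1→####/####*
ply 4: ####/#### is terminal -1 (V); from .#../.#.. depth 7

value(.#../.#.., H) = +1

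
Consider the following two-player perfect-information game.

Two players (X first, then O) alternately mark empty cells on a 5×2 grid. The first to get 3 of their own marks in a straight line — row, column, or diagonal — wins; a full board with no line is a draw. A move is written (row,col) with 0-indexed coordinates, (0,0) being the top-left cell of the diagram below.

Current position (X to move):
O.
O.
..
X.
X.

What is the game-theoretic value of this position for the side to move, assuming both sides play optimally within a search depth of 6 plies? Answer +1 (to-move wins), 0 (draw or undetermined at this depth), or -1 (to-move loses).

value(O./O./../X./X., X) = +1

p1 X@[O./O./../X./X.]: (0,1)[OX/O./../X./X.]-1 (1,1)[O./OX/../X./X.]-1 (2,0)[O./O./X./X./X.]+1* (2,1)[O./O./.X/X./X.]-1 (3,1)[O./O./../XX/X.]-1 (4,1)[O./O./../X./XX]-1
p2 O@[O./O./X./X./X.] terminal -1; root [O./O./../X./X.] d6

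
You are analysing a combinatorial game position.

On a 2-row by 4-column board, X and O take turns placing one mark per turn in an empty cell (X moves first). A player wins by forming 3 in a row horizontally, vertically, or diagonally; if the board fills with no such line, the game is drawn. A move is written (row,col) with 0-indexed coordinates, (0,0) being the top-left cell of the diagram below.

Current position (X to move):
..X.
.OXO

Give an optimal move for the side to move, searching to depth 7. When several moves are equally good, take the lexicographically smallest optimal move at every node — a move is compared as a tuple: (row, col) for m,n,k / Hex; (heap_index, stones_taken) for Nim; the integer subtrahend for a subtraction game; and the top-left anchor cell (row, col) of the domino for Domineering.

X's best at [..X./.OXO]: (0,1)

ply 1, X at ..X./.OXO | (0,0)=+0→X.X./.OXO; (0,1)=+1→.XX./.OXO*; (0,3)=+0→..XX/.OXO; (1,0)=+0→..X./XOXO
ply 2, O at .XX./.OXO | (0,0)=-1→OXX./.OXO*; (0,3)=-1→.XXO/.OXO; (1,0)=-1→.XX./OOXO
ply 3, X at OXX./.OXO | (0,3)=+1→OXXX/.OXO*; (1,0)=+0→OXX./XOXO
ply 4: OXXX/.OXO is terminal -1 (O); from ..X./.OXO depth 7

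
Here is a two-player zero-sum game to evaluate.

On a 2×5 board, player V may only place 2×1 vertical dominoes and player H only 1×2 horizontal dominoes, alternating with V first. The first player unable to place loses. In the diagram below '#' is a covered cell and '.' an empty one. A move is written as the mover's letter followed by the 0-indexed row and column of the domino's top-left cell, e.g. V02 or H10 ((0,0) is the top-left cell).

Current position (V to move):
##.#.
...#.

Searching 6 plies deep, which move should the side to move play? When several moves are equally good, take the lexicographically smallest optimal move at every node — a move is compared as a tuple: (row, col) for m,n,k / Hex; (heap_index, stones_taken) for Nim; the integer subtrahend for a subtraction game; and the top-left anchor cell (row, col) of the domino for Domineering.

V's best at [##.#./...#.]: V02

[##.#./...#.] V move#1: V02:+1/####./..##.*, V04:-1/##.##/...##
[####./..##.] H move#2: H10:-1/####./####.*
[####./####.] V move#3: V04:+1/#####/#####*
[#####/#####] end (terminal -1, H#4); searched ##.#./...#. to 6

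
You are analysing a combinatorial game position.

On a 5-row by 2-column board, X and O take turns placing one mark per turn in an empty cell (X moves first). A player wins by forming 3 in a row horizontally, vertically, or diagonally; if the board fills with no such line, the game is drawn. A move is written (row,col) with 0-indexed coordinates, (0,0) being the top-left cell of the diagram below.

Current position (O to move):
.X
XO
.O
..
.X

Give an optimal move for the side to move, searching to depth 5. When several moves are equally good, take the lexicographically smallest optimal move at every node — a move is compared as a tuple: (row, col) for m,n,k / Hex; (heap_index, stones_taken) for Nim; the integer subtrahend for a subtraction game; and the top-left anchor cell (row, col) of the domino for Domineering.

p1 O@[.X/XO/.O/../.X]: (0,0)[OX/XO/.O/../.X]+0 (2,0)[.X/XO/OO/../.X]+0 (3,0)[.X/XO/.O/O./.X]+0 (3,1)[.X/XO/.O/.O/.X]+1* (4,0)[.X/XO/.O/../OX]+0
p2 X@[.X/XO/.O/.O/.X] terminal -1; root [.X/XO/.O/../.X] d5

O's best at [.X/XO/.O/../.X]: (3,1)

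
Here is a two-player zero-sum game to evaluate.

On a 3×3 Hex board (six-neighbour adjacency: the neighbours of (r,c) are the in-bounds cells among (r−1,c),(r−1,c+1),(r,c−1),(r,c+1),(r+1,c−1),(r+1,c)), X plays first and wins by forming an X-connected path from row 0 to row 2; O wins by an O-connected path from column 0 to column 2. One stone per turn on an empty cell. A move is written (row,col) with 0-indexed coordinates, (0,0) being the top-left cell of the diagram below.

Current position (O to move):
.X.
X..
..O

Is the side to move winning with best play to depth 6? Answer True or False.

O winning at [.X./X../..O]: True

p1 O@[.X./X../..O]: (0,0)[OX./X../..O]-1 (0,2)[.XO/X../..O]-1 (1,1)[.X./XO./..O]-1 (1,2)[.X./X.O/..O]-1 (2,0)[.X./X../O.O]+1* (2,1)[.X./X../.OO]-1
p2 X@[.X./X../O.O]: (0,0)[XX./X../O.O]-1* (0,2)[.XX/X../O.O]-1 (1,1)[.X./XX./O.O]-1 (1,2)[.X./X.X/O.O]-1 (2,1)[.X./X../OXO]-1
p3 O@[XX./X../O.O]: (0,2)[XXO/X../O.O]+1* (1,1)[XX./XO./O.O]+1 (1,2)[XX./X.O/O.O]+1 (2,1)[XX./X../OOO]+1
p4 X@[XXO/X../O.O]: (1,1)[XXO/XX./O.O]-1* (1,2)[XXO/X.X/O.O]-1 (2,1)[XXO/X../OXO]-1
p5 O@[XXO/XX./O.O]: (1,2)[XXO/XXO/O.O]-1 (2,1)[XXO/XX./OOO]+1*
p6 X@[XXO/XX./OOO] terminal -1; root [.X./X../..O] d6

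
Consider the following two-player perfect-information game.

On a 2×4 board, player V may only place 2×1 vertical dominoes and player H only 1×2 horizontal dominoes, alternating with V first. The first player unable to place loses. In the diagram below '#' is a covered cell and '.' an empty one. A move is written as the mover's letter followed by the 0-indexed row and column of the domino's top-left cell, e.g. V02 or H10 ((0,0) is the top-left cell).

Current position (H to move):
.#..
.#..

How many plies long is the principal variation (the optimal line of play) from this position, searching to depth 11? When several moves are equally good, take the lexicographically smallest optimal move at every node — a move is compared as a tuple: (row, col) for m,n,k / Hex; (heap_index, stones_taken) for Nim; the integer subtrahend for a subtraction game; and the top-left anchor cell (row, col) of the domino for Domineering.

[.#../.#..] H move#1: H02:+1/.###/.#..*, H12:+1/.#../.###
[.###/.#..] V move#2: V00:-1/####/##..*
[####/##..] H move#3: H12:+1/####/####*
[####/####] end (terminal -1, V#4); searched .#../.#.. to 11

PV length from [.#../.#..]: 3 plies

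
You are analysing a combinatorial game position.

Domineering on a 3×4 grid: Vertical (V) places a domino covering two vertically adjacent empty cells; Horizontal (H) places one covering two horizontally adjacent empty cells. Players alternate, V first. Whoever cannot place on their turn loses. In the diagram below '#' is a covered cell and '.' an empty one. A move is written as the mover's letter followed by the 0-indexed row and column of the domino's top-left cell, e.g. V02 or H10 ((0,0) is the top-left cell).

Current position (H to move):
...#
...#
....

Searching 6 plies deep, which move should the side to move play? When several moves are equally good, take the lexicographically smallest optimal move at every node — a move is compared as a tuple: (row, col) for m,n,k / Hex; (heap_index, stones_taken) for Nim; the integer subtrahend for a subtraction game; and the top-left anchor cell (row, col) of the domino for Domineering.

H's best at [...#/...#/....]: H10

ply 1, H at ...#/...#/.... | H00=-1→##.#/...#/....; H01=-1→.###/...#/....; H10=+1→...#/##.#/....*; H11=+1→...#/.###/....; H20=-1→...#/...#/##..; H21=-1→...#/...#/.##.; H22=-1→...#/...#/..##
ply 2, V at ...#/##.#/.... | V02=-1→..##/####/....*; V12=-1→...#/####/..#.
ply 3, H at ..##/####/.... | H00=+1→####/####/....*; H20=+1→..##/####/##..; H21=+1→..##/####/.##.; H22=+1→..##/####/..##
ply 4: ####/####/.... is terminal -1 (V); from ...#/...#/.... depth 6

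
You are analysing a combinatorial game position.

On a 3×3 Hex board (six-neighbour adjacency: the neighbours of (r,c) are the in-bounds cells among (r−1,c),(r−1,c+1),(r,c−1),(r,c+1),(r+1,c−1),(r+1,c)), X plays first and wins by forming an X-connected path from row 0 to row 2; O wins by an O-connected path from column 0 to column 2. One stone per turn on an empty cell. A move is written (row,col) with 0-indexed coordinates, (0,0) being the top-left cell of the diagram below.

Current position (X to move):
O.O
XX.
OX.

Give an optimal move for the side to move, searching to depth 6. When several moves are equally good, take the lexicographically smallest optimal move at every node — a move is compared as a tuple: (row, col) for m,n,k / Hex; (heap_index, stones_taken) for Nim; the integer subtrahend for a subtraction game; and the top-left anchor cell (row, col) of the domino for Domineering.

X's best at [O.O/XX./OX.]: (0,1)

p1 X@[O.O/XX./OX.]: (0,1)[OXO/XX./OX.]+1* (1,2)[O.O/XXX/OX.]-1 (2,2)[O.O/XX./OXX]-1
p2 O@[OXO/XX./OX.] terminal -1; root [O.O/XX./OX.] d6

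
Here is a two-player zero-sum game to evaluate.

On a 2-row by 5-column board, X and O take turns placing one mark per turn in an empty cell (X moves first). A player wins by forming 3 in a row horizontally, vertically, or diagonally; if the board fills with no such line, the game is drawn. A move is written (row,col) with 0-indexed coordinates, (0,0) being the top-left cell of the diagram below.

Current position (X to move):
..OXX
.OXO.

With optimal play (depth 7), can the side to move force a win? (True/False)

X winning at [..OXX/.OXO.]: False

p1 X@[..OXX/.OXO.]: (0,0)[X.OXX/.OXO.]+0* (0,1)[.XOXX/.OXO.]+0 (1,0)[..OXX/XOXO.]+0 (1,4)[..OXX/.OXOX]+0
p2 O@[X.OXX/.OXO.]: (0,1)[XOOXX/.OXO.]+0* (1,0)[X.OXX/OOXO.]+0 (1,4)[X.OXX/.OXOO]+0
p3 X@[XOOXX/.OXO.]: (1,0)[XOOXX/XOXO.]+0* (1,4)[XOOXX/.OXOX]+0
p4 O@[XOOXX/XOXO.]: (1,4)[XOOXX/XOXOO]+0*
p5 X@[XOOXX/XOXOO] terminal +0; root [..OXX/.OXO.] d7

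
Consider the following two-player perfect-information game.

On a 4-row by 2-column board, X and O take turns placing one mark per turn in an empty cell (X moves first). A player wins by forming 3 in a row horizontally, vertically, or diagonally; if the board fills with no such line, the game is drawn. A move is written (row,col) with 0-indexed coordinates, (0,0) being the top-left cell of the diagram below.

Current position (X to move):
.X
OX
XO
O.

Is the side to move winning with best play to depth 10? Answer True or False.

p1 X@[.X/OX/XO/O.]: (0,0)[XX/OX/XO/O.]+0* (3,1)[.X/OX/XO/OX]+0
p2 O@[XX/OX/XO/O.]: (3,1)[XX/OX/XO/OO]+0*
p3 X@[XX/OX/XO/OO] terminal +0; root [.X/OX/XO/O.] d10

X winning at [.X/OX/XO/O.]: False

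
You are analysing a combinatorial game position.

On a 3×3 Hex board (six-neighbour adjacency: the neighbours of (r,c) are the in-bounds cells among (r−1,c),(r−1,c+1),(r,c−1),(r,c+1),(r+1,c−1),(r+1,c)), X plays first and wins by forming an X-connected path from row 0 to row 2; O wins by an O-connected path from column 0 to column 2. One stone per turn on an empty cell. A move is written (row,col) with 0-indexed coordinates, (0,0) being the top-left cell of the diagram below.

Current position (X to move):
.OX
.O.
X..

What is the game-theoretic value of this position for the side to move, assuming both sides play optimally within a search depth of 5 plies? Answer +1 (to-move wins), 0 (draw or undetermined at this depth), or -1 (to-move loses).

value(.OX/.O./X.., X) = +1

p1 X@[.OX/.O./X..]: (0,0)[XOX/.O./X..]+1* (1,0)[.OX/XO./X..]+1 (1,2)[.OX/.OX/X..]+1 (2,1)[.OX/.O./XX.]-1 (2,2)[.OX/.O./X.X]-1
p2 O@[XOX/.O./X..]: (1,0)[XOX/OO./X..]-1* (1,2)[XOX/.OO/X..]-1 (2,1)[XOX/.O./XO.]-1 (2,2)[XOX/.O./X.O]-1
p3 X@[XOX/OO./X..]: (1,2)[XOX/OOX/X..]+1* (2,1)[XOX/OO./XX.]-1 (2,2)[XOX/OO./X.X]-1
p4 O@[XOX/OOX/X..]: (2,1)[XOX/OOX/XO.]-1* (2,2)[XOX/OOX/X.O]-1
p5 X@[XOX/OOX/XO.]: (2,2)[XOX/OOX/XOX]+1*
p6 O@[XOX/OOX/XOX] terminal -1; root [.OX/.O./X..] d5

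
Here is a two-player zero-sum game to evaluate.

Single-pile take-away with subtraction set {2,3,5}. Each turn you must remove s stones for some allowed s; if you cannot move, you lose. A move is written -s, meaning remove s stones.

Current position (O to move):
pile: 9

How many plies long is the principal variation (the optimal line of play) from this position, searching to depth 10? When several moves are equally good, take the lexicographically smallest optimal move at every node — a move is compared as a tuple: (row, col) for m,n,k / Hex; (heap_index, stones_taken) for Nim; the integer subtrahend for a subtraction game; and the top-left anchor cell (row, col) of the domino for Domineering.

PV length from [9]: 3 plies

ply 1, O at 9 | -2=+1→7*; -3=-1→6; -5=-1→4
ply 2, X at 7 | -2=-1→5*; -3=-1→4; -5=-1→2
ply 3, O at 5 | -2=-1→3; -3=-1→2; -5=+1→0*
ply 4: 0 is terminal -1 (X); from 9 depth 10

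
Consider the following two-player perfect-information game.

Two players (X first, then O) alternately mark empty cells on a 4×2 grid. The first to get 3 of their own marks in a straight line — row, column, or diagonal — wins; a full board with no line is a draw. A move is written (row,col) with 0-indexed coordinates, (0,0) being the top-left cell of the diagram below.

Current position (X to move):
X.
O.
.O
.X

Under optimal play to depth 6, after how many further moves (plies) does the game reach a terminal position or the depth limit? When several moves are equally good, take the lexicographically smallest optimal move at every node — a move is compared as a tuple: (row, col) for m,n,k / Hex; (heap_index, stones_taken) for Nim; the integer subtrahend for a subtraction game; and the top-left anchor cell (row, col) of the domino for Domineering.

ply 1, X at X./O./.O/.X | (0,1)=+0→XX/O./.O/.X*; (1,1)=+0→X./OX/.O/.X; (2,0)=+0→X./O./XO/.X; (3,0)=+0→X./O./.O/XX
ply 2, O at XX/O./.O/.X | (1,1)=+0→XX/OO/.O/.X*; (2,0)=+0→XX/O./OO/.X; (3,0)=+0→XX/O./.O/OX
ply 3, X at XX/OO/.O/.X | (2,0)=+0→XX/OO/XO/.X*; (3,0)=+0→XX/OO/.O/XX
ply 4, O at XX/OO/XO/.X | (3,0)=+0→XX/OO/XO/OX*
ply 5: XX/OO/XO/OX is terminal +0 (X); from X./O./.O/.X depth 6

PV length from [X./O./.O/.X]: 4 plies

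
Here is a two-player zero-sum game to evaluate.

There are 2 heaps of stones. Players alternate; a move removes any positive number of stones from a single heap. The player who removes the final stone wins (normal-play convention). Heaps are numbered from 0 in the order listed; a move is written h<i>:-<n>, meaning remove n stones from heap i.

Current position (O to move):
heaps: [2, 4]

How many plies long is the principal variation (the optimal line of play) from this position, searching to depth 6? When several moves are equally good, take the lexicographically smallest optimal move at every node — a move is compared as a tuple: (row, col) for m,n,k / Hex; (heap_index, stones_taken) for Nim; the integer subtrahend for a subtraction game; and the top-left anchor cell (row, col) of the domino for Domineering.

PV length from [(2,4)]: 5 plies

[(2,4)] O move#1: h0:-1:-1/(1,4), h0:-2:-1/(0,4), h1:-1:-1/(2,3), h1:-2:+1/(2,2)*, h1:-3:-1/(2,1), h1:-4:-1/(2,0)
[(2,2)] X move#2: h0:-1:-1/(1,2)*, h0:-2:-1/(0,2), h1:-1:-1/(2,1), h1:-2:-1/(2,0)
[(1,2)] O move#3: h0:-1:-1/(0,2), h1:-1:+1/(1,1)*, h1:-2:-1/(1,0)
[(1,1)] X move#4: h0:-1:-1/(0,1)*, h1:-1:-1/(1,0)
[(0,1)] O move#5: h1:-1:+1/(0,0)*
[(0,0)] end (terminal -1, X#6); searched (2,4) to 6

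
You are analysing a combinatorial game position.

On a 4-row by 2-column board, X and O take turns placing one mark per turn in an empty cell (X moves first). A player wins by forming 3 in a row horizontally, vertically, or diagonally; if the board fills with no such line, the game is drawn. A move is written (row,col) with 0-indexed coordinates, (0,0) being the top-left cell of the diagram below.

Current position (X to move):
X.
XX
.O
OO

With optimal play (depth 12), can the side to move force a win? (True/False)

[X./XX/.O/OO] X move#1: (0,1):+0/XX/XX/.O/OO, (2,0):+1/X./XX/XO/OO*
[X./XX/XO/OO] end (terminal -1, O#2); searched X./XX/.O/OO to 12

X winning at [X./XX/.O/OO]: True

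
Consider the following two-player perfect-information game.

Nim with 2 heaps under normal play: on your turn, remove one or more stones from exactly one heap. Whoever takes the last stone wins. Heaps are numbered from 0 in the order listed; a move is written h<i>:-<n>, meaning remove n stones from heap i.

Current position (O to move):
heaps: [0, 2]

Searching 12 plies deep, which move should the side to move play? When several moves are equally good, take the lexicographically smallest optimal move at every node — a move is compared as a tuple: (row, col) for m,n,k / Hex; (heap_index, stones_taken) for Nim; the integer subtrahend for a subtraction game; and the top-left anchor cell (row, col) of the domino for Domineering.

ply 1, O at (0,2) | h1:-1=-1→(0,1); h1:-2=+1→(0,0)*
ply 2: (0,0) is terminal -1 (X); from (0,2) depth 12

O's best at [(0,2)]: h1:-2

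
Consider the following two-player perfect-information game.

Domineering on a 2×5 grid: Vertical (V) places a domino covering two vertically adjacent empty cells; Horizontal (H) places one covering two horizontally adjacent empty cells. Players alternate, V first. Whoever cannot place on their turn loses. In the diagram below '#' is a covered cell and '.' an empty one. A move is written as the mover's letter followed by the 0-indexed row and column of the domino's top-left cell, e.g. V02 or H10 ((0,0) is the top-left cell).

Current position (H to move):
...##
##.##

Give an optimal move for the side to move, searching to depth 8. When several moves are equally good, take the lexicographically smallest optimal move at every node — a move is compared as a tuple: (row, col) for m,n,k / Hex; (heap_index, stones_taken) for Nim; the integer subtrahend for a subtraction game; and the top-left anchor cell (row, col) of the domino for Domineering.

H's best at [...##/##.##]: H01

[...##/##.##] H move#1: H00:-1/##.##/##.##, H01:+1/.####/##.##*
[.####/##.##] end (terminal -1, V#2); searched ...##/##.## to 8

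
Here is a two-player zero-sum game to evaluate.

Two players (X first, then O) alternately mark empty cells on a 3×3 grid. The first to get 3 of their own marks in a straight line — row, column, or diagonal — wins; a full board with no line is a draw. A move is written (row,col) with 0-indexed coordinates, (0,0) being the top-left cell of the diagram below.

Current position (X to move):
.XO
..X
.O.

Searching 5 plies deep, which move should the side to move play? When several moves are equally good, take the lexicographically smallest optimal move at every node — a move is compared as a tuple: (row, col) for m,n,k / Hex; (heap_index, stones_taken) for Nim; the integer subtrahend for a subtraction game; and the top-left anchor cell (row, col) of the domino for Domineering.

X's best at [.XO/..X/.O.]: (1,0)

[.XO/..X/.O.] X move#1: (0,0):-1/XXO/..X/.O., (1,0):+0/.XO/X.X/.O.*, (1,1):+0/.XO/.XX/.O., (2,0):+0/.XO/..X/XO., (2,2):+0/.XO/..X/.OX
[.XO/X.X/.O.] O move#2: (0,0):-1/OXO/X.X/.O., (1,1):+0/.XO/XOX/.O.*, (2,0):-1/.XO/X.X/OO., (2,2):-1/.XO/X.X/.OO
[.XO/XOX/.O.] X move#3: (0,0):-1/XXO/XOX/.O., (2,0):+0/.XO/XOX/XO.*, (2,2):-1/.XO/XOX/.OX
[.XO/XOX/XO.] O move#4: (0,0):+0/OXO/XOX/XO.*, (2,2):-1/.XO/XOX/XOO
[OXO/XOX/XO.] X move#5: (2,2):+0/OXO/XOX/XOX*
[OXO/XOX/XOX] end (terminal +0, O#6); searched .XO/..X/.O. to 5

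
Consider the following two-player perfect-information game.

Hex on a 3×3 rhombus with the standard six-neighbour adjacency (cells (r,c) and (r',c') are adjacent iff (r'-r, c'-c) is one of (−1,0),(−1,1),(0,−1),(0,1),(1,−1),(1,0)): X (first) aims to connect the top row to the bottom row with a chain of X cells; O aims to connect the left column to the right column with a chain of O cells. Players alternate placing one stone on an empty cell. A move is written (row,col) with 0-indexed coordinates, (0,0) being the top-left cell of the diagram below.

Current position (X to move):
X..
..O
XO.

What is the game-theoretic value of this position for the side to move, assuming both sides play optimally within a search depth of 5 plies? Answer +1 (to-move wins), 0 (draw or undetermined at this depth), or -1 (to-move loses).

value(X../..O/XO., X) = +1

[X../..O/XO.] X move#1: (0,1):+1/XX./..O/XO.*, (0,2):+1/X.X/..O/XO., (1,0):+1/X../X.O/XO., (1,1):+1/X../.XO/XO., (2,2):+1/X../..O/XOX
[XX./..O/XO.] O move#2: (0,2):-1/XXO/..O/XO.*, (1,0):-1/XX./O.O/XO., (1,1):-1/XX./.OO/XO., (2,2):-1/XX./..O/XOO
[XXO/..O/XO.] X move#3: (1,0):+1/XXO/X.O/XO.*, (1,1):+1/XXO/.XO/XO., (2,2):+1/XXO/..O/XOX
[XXO/X.O/XO.] end (terminal -1, O#4); searched X../..O/XO. to 5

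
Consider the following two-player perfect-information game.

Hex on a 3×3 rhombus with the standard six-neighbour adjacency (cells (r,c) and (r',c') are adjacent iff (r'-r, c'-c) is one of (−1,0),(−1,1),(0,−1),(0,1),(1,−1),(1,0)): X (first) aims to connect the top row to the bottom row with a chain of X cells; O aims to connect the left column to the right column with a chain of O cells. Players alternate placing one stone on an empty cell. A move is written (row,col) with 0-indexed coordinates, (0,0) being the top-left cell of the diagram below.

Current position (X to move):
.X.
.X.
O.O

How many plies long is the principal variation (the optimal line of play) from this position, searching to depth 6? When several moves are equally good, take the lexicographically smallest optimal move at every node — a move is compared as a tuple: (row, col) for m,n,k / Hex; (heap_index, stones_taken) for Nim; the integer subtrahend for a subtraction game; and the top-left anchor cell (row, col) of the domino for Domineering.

[.X./.X./O.O] X move#1: (0,0):-1/XX./.X./O.O, (0,2):-1/.XX/.X./O.O, (1,0):-1/.X./XX./O.O, (1,2):-1/.X./.XX/O.O, (2,1):+1/.X./.X./OXO*
[.X./.X./OXO] end (terminal -1, O#2); searched .X./.X./O.O to 6

PV length from [.X./.X./O.O]: 1 ply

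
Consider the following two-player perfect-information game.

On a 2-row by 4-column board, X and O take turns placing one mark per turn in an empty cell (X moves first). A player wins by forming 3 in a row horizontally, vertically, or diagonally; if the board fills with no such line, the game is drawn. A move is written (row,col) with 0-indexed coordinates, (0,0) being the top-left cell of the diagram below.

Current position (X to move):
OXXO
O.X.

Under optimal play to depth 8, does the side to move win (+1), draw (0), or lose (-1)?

value(OXXO/O.X., X) = 0

p1 X@[OXXO/O.X.]: (1,1)[OXXO/OXX.]+0* (1,3)[OXXO/O.XX]+0
p2 O@[OXXO/OXX.]: (1,3)[OXXO/OXXO]+0*
p3 X@[OXXO/OXXO] terminal +0; root [OXXO/O.X.] d8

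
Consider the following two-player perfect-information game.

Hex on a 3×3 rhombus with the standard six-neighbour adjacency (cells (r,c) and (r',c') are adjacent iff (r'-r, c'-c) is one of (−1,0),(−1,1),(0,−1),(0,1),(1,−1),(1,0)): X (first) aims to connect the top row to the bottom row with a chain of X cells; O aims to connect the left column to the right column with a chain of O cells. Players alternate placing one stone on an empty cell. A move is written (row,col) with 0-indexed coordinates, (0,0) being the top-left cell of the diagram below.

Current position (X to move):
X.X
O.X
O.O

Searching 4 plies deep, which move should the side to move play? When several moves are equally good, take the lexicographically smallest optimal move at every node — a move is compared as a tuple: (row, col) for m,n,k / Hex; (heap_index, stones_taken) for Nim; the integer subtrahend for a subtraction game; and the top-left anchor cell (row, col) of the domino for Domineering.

X's best at [X.X/O.X/O.O]: (2,1)

p1 X@[X.X/O.X/O.O]: (0,1)[XXX/O.X/O.O]-1 (1,1)[X.X/OXX/O.O]-1 (2,1)[X.X/O.X/OXO]+1*
p2 O@[X.X/O.X/OXO] terminal -1; root [X.X/O.X/O.O] d4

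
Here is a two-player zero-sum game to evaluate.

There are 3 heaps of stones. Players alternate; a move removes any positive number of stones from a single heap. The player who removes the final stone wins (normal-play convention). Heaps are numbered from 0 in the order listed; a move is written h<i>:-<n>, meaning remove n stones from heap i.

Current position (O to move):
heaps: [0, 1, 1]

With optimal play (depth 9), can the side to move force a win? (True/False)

O winning at [(0,1,1)]: False

[(0,1,1)] O move#1: h1:-1:-1/(0,0,1)*, h2:-1:-1/(0,1,0)
[(0,0,1)] X move#2: h2:-1:+1/(0,0,0)*
[(0,0,0)] end (terminal -1, O#3); searched (0,1,1) to 9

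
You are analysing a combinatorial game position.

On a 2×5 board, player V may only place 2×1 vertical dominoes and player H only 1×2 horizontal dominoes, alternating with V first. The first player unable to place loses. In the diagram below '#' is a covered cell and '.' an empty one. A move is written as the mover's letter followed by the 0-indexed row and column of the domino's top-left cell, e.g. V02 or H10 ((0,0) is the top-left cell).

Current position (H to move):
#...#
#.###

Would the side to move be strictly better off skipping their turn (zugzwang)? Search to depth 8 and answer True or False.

p1 H@[#...#/#.###]: H01[###.#/#.###]+1* H02[#.###/#.###]-1
p2 V@[###.#/#.###] terminal -1; root [#...#/#.###] d8
if H skipped the turn, V would face:
~ p1 V@[#...#/#.###]: V01[##..#/#####]-1*
~ p2 H@[##..#/#####]: H02[#####/#####]+1*
~ p3 V@[#####/#####] terminal -1; root [#...#/#.###] d8
compare (H): move=+1 vs pass=+1

zugzwang(#...#/#.###, H) = False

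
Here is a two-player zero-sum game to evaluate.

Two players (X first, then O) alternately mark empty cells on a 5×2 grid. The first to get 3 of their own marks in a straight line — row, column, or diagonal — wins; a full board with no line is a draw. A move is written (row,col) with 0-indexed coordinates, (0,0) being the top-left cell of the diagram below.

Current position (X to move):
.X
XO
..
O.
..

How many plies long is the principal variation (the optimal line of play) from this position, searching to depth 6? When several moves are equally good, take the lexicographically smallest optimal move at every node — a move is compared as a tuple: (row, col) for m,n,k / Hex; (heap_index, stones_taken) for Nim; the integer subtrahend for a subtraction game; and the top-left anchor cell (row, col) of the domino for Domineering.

PV length from [.X/XO/../O./..]: 6 plies

ply 1, X at .X/XO/../O./.. | (0,0)=+0→XX/XO/../O./..*; (2,0)=+0→.X/XO/X./O./..; (2,1)=+0→.X/XO/.X/O./..; (3,1)=+0→.X/XO/../OX/..; (4,0)=+0→.X/XO/../O./X.; (4,1)=+0→.X/XO/../O./.X
ply 2, O at XX/XO/../O./.. | (2,0)=+0→XX/XO/O./O./..*; (2,1)=-1→XX/XO/.O/O./..; (3,1)=-1→XX/XO/../OO/..; (4,0)=-1→XX/XO/../O./O.; (4,1)=-1→XX/XO/../O./.O
ply 3, X at XX/XO/O./O./.. | (2,1)=-1→XX/XO/OX/O./..; (3,1)=-1→XX/XO/O./OX/..; (4,0)=+0→XX/XO/O./O./X.*; (4,1)=-1→XX/XO/O./O./.X
ply 4, O at XX/XO/O./O./X. | (2,1)=+0→XX/XO/OO/O./X.*; (3,1)=+0→XX/XO/O./OO/X.; (4,1)=+0→XX/XO/O./O./XO
ply 5, X at XX/XO/OO/O./X. | (3,1)=+0→XX/XO/OO/OX/X.*; (4,1)=-1→XX/XO/OO/O./XX
ply 6, O at XX/XO/OO/OX/X. | (4,1)=+0→XX/XO/OO/OX/XO*
ply 7: XX/XO/OO/OX/XO is terminal +0 (X); from .X/XO/../O./.. depth 6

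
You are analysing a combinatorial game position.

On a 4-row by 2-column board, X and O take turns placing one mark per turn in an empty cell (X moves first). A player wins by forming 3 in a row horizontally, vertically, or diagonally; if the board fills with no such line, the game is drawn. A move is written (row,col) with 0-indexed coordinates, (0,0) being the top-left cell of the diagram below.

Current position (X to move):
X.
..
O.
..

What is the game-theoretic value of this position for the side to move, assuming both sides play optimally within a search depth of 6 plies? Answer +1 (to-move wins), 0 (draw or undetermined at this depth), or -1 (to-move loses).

[X./../O./..] X move#1: (0,1):+0/XX/../O./..*, (1,0):+0/X./X./O./.., (1,1):+0/X./.X/O./.., (2,1):+0/X./../OX/.., (3,0):+0/X./../O./X., (3,1):+0/X./../O./.X
[XX/../O./..] O move#2: (1,0):+0/XX/O./O./..*, (1,1):+0/XX/.O/O./.., (2,1):+0/XX/../OO/.., (3,0):+0/XX/../O./O., (3,1):+0/XX/../O./.O
[XX/O./O./..] X move#3: (1,1):-1/XX/OX/O./.., (2,1):-1/XX/O./OX/.., (3,0):+0/XX/O./O./X.*, (3,1):-1/XX/O./O./.X
[XX/O./O./X.] O move#4: (1,1):+0/XX/OO/O./X.*, (2,1):+0/XX/O./OO/X., (3,1):+0/XX/O./O./XO
[XX/OO/O./X.] X move#5: (2,1):+0/XX/OO/OX/X.*, (3,1):+0/XX/OO/O./XX
[XX/OO/OX/X.] O move#6: (3,1):+0/XX/OO/OX/XO*
[XX/OO/OX/XO] end (terminal +0, X#7); searched X./../O./.. to 6

value(X./../O./.., X) = 0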